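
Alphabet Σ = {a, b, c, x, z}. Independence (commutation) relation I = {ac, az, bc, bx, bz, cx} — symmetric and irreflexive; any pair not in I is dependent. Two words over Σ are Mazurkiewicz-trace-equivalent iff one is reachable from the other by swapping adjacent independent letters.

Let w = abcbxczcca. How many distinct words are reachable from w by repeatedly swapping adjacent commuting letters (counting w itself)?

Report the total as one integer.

piece 0:a — minimal
piece 1:b rests on {0:a}
piece 2:c — minimal
piece 3:b rests on {1:b}
piece 4:x rests on {0:a}
piece 5:c rests on {2:c}
piece 6:z rests on {4:x, 5:c}
piece 7:c rests on {6:z}
piece 8:c rests on {7:c}
piece 9:a rests on {3:b, 4:x}
minimal pieces: {0:a, 2:c}
ways to finish when only these pieces remain (= sum over removing one remaining piece with nothing left below it):
  1 left: {8}→1  {9}→1
  2 left: {3,9}→1  {7,8}→1  {8,9}→2
  3 left: {1,3,9}→1  {3,8,9}→3  {6,7,8}→1  {7,8,9}→3
  4 left: {1,3,8,9}→4  {3,7,8,9}→6  {5,6,7,8}→1  {6,7,8,9}→4
  5 left: {1,3,7,8,9}→10  {2,5,6,7,8}→1  {3,6,7,8,9}→10  {4,6,7,8,9}→4  {5,6,7,8,9}→5
  6 left: {1,3,6,7,8,9}→20  {2,5,6,7,8,9}→6  {3,4,6,7,8,9}→14  {3,5,6,7,8,9}→15  {4,5,6,7,8,9}→9
  7 left: {1,3,4,6,7,8,9}→34  {1,3,5,6,7,8,9}→35  {2,3,5,6,7,8,9}→21  {2,4,5,6,7,8,9}→15  {3,4,5,6,7,8,9}→38
  8 left: {0,1,3,4,6,7,8,9}→34  {1,2,3,5,6,7,8,9}→56  {1,3,4,5,6,7,8,9}→107  {2,3,4,5,6,7,8,9}→74
  placing 0:a first → 237 extensions
  placing 2:c first → 141 extensions
total linear extensions = 378

378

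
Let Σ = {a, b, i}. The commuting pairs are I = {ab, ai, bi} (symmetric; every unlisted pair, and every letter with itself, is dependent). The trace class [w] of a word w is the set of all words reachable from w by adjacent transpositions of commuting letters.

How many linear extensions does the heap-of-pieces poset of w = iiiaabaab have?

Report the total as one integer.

1260

drop 0:i onto floor
drop 1:i onto {0:i}
drop 2:i onto {1:i}
drop 3:a onto floor
drop 4:a onto {3:a}
drop 5:b onto floor
drop 6:a onto {4:a}
drop 7:a onto {6:a}
drop 8:b onto {5:b}
ground layer = {0:i, 3:a, 5:b}
drop-orders for the pieces not yet dropped (sum over which currently-grounded one goes next):
  1 to go: {2} 1  {7} 1  {8} 1
  2 to go: {1,2} 1  {2,7} 2  {2,8} 2  {5,8} 1  {6,7} 1  {7,8} 2
  3 to go: {0,1,2} 1  {1,2,7} 3  {1,2,8} 3  {2,5,8} 3  {2,6,7} 3  {2,7,8} 6  {4,6,7} 1  {5,7,8} 3  {6,7,8} 3
  4 to go: {0,1,2,7} 4  {0,1,2,8} 4  {1,2,5,8} 6  {1,2,6,7} 6  {1,2,7,8} 12  {2,4,6,7} 4  {2,5,7,8} 12  {2,6,7,8} 12  {3,4,6,7} 1  {4,6,7,8} 4  {5,6,7,8} 6
  5 to go: {0,1,2,5,8} 10  {0,1,2,6,7} 10  {0,1,2,7,8} 20  {1,2,4,6,7} 10  {1,2,5,7,8} 30  {1,2,6,7,8} 30  {2,3,4,6,7} 5  {2,4,6,7,8} 20  {2,5,6,7,8} 30  {3,4,6,7,8} 5  {4,5,6,7,8} 10
  6 to go: {0,1,2,4,6,7} 20  {0,1,2,5,7,8} 60  {0,1,2,6,7,8} 60  {1,2,3,4,6,7} 15  {1,2,4,6,7,8} 60  {1,2,5,6,7,8} 90  {2,3,4,6,7,8} 30  {2,4,5,6,7,8} 60  {3,4,5,6,7,8} 15
  7 to go: {0,1,2,3,4,6,7} 35  {0,1,2,4,6,7,8} 140  {0,1,2,5,6,7,8} 210  {1,2,3,4,6,7,8} 105  {1,2,4,5,6,7,8} 210  {2,3,4,5,6,7,8} 105
  if 0:i drops first: 420 orders
  if 3:a drops first: 560 orders
  if 5:b drops first: 280 orders
heap linearizations: 1260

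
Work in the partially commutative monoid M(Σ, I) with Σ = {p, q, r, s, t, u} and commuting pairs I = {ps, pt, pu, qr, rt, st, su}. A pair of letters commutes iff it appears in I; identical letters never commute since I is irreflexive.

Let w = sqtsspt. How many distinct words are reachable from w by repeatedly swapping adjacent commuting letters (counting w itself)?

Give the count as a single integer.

30

#0=s has no predecessor
#1=q depends on [0:s]
#2=t depends on [1:q]
#3=s depends on [1:q]
#4=s depends on [3:s]
#5=p depends on [1:q]
#6=t depends on [2:t]
sources: [0:s]
N(rest) = Σ N(rest − s) over sources s of rest; N(one piece) = 1:
  size 1 → [4]=1  [5]=1  [6]=1
  size 2 → [2,6]=1  [3,4]=1  [4,5]=2  [4,6]=2  [5,6]=2
  size 3 → [2,4,6]=3  [2,5,6]=3  [3,4,5]=3  [3,4,6]=3  [4,5,6]=6
  size 4 → [2,3,4,6]=6  [2,4,5,6]=12  [3,4,5,6]=12
  size 5 → [2,3,4,5,6]=30
  first=0(s) contributes 30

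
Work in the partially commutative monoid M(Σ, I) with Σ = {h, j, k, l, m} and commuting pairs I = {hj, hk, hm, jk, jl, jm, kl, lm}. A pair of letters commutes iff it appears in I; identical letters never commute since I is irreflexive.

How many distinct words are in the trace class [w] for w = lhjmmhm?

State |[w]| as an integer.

0(l) covers ∅
1(h) covers 0:l
2(j) covers ∅
3(m) covers ∅
4(m) covers 3:m
5(h) covers 1:h
6(m) covers 4:m
floor of heap: 0:l, 2:j, 3:m
completions by unplaced set U, small U first (add the entries for U minus each lowest piece of U):
  |U|=1: {2}:1  {5}:1  {6}:1
  |U|=2: {1,5}:1  {2,5}:2  {2,6}:2  {4,6}:1  {5,6}:2
  |U|=3: {0,1,5}:1  {1,2,5}:3  {1,5,6}:3  {2,4,6}:3  {2,5,6}:6  {3,4,6}:1  {4,5,6}:3
  |U|=4: {0,1,2,5}:4  {0,1,5,6}:4  {1,2,5,6}:12  {1,4,5,6}:6  {2,3,4,6}:4  {2,4,5,6}:12  {3,4,5,6}:4
  |U|=5: {0,1,2,5,6}:20  {0,1,4,5,6}:10  {1,2,4,5,6}:30  {1,3,4,5,6}:10  {2,3,4,5,6}:20
  start at 0(l): 60
  start at 2(j): 20
  start at 3(m): 60
sum over floor = 140

140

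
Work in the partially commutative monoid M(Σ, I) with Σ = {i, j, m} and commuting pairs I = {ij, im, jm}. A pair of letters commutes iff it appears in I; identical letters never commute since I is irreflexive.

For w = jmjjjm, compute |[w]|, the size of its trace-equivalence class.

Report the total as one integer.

15

drop 0:j onto floor
drop 1:m onto floor
drop 2:j onto {0:j}
drop 3:j onto {2:j}
drop 4:j onto {3:j}
drop 5:m onto {1:m}
ground layer = {0:j, 1:m}
drop-orders for the pieces not yet dropped (sum over which currently-grounded one goes next):
  1 to go: {4} 1  {5} 1
  2 to go: {1,5} 1  {3,4} 1  {4,5} 2
  3 to go: {1,4,5} 3  {2,3,4} 1  {3,4,5} 3
  4 to go: {0,2,3,4} 1  {1,3,4,5} 6  {2,3,4,5} 4
  if 0:j drops first: 10 orders
  if 1:m drops first: 5 orders
heap linearizations: 15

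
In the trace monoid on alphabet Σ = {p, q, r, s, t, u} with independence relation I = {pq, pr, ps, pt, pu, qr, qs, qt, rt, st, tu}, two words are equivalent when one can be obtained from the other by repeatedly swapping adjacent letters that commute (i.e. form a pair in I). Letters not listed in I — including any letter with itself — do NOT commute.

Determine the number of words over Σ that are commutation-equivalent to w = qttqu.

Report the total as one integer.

piece 0:q — minimal
piece 1:t — minimal
piece 2:t rests on {1:t}
piece 3:q rests on {0:q}
piece 4:u rests on {3:q}
minimal pieces: {0:q, 1:t}
ways to finish when only these pieces remain (= sum over removing one remaining piece with nothing left below it):
  1 left: {2}→1  {4}→1
  2 left: {1,2}→1  {2,4}→2  {3,4}→1
  3 left: {0,3,4}→1  {1,2,4}→3  {2,3,4}→3
  placing 0:q first → 6 extensions
  placing 1:t first → 4 extensions
total linear extensions = 10

10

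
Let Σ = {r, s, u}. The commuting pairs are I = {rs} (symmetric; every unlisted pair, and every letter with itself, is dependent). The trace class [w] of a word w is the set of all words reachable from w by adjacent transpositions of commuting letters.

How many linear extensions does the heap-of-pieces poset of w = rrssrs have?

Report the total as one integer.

20

#0=r has no predecessor
#1=r depends on [0:r]
#2=s has no predecessor
#3=s depends on [2:s]
#4=r depends on [1:r]
#5=s depends on [3:s]
sources: [0:r, 2:s]
N(rest) = Σ N(rest − s) over sources s of rest; N(one piece) = 1:
  size 1 → [4]=1  [5]=1
  size 2 → [1,4]=1  [3,5]=1  [4,5]=2
  size 3 → [0,1,4]=1  [1,4,5]=3  [2,3,5]=1  [3,4,5]=3
  size 4 → [0,1,4,5]=4  [1,3,4,5]=6  [2,3,4,5]=4
  first=0(r) contributes 10
  first=2(s) contributes 10
|[w]| = 20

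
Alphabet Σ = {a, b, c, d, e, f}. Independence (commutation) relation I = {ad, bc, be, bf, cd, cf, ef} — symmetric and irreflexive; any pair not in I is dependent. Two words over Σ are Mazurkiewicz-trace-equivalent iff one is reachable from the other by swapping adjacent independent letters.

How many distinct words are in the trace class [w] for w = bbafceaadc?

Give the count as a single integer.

12

piece 0:b — minimal
piece 1:b rests on {0:b}
piece 2:a rests on {1:b}
piece 3:f rests on {2:a}
piece 4:c rests on {2:a}
piece 5:e rests on {4:c}
piece 6:a rests on {3:f, 5:e}
piece 7:a rests on {6:a}
piece 8:d rests on {3:f, 5:e}
piece 9:c rests on {7:a}
minimal pieces: {0:b}
ways to finish when only these pieces remain (= sum over removing one remaining piece with nothing left below it):
  1 left: {8}→1  {9}→1
  2 left: {7,9}→1  {8,9}→2
  3 left: {6,7,9}→1  {7,8,9}→3
  4 left: {6,7,8,9}→4
  5 left: {3,6,7,8,9}→4  {5,6,7,8,9}→4
  6 left: {3,5,6,7,8,9}→8  {4,5,6,7,8,9}→4
  7 left: {3,4,5,6,7,8,9}→12
  8 left: {2,3,4,5,6,7,8,9}→12
  placing 0:b first → 12 extensions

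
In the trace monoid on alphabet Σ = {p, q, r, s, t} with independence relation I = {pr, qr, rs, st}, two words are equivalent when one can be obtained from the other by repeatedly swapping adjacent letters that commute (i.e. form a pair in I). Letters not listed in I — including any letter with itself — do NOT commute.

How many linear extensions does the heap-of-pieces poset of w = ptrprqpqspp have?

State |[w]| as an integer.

#0=p has no predecessor
#1=t depends on [0:p]
#2=r depends on [1:t]
#3=p depends on [1:t]
#4=r depends on [2:r]
#5=q depends on [3:p]
#6=p depends on [5:q]
#7=q depends on [6:p]
#8=s depends on [7:q]
#9=p depends on [8:s]
#10=p depends on [9:p]
sources: [0:p]
N(rest) = Σ N(rest − s) over sources s of rest; N(one piece) = 1:
  size 1 → [4]=1  [10]=1
  size 2 → [2,4]=1  [4,10]=2  [9,10]=1
  size 3 → [2,4,10]=3  [4,9,10]=3  [8,9,10]=1
  size 4 → [2,4,9,10]=6  [4,8,9,10]=4  [7,8,9,10]=1
  size 5 → [2,4,8,9,10]=10  [4,7,8,9,10]=5  [6,7,8,9,10]=1
  size 6 → [2,4,7,8,9,10]=15  [4,6,7,8,9,10]=6  [5,6,7,8,9,10]=1
  size 7 → [2,4,6,7,8,9,10]=21  [3,5,6,7,8,9,10]=1  [4,5,6,7,8,9,10]=7
  size 8 → [2,4,5,6,7,8,9,10]=28  [3,4,5,6,7,8,9,10]=8
  size 9 → [2,3,4,5,6,7,8,9,10]=36
  first=0(p) contributes 36

36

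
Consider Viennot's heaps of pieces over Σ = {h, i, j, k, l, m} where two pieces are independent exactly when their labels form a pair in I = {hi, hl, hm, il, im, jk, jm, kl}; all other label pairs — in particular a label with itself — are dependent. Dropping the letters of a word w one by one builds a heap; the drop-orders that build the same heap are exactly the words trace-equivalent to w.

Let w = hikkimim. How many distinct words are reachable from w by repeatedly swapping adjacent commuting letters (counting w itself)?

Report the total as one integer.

12

piece 0:h — minimal
piece 1:i — minimal
piece 2:k rests on {0:h, 1:i}
piece 3:k rests on {2:k}
piece 4:i rests on {3:k}
piece 5:m rests on {3:k}
piece 6:i rests on {4:i}
piece 7:m rests on {5:m}
minimal pieces: {0:h, 1:i}
ways to finish when only these pieces remain (= sum over removing one remaining piece with nothing left below it):
  1 left: {6}→1  {7}→1
  2 left: {4,6}→1  {5,7}→1  {6,7}→2
  3 left: {4,6,7}→3  {5,6,7}→3
  4 left: {4,5,6,7}→6
  5 left: {3,4,5,6,7}→6
  6 left: {2,3,4,5,6,7}→6
  placing 0:h first → 6 extensions
  placing 1:i first → 6 extensions
total linear extensions = 12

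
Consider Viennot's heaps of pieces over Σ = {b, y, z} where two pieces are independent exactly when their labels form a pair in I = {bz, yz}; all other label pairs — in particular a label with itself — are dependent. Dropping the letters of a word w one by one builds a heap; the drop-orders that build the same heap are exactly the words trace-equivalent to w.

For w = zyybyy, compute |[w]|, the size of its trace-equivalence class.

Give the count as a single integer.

0(z) covers ∅
1(y) covers ∅
2(y) covers 1:y
3(b) covers 2:y
4(y) covers 3:b
5(y) covers 4:y
floor of heap: 0:z, 1:y
completions by unplaced set U, small U first (add the entries for U minus each lowest piece of U):
  |U|=1: {0}:1  {5}:1
  |U|=2: {0,5}:2  {4,5}:1
  |U|=3: {0,4,5}:3  {3,4,5}:1
  |U|=4: {0,3,4,5}:4  {2,3,4,5}:1
  start at 0(z): 1
  start at 1(y): 5
sum over floor = 6

6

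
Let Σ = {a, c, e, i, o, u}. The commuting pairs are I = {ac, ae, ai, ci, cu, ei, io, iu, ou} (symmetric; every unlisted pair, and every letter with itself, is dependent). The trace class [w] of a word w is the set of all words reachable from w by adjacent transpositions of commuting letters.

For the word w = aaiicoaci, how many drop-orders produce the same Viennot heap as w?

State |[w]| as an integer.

#0=a has no predecessor
#1=a depends on [0:a]
#2=i has no predecessor
#3=i depends on [2:i]
#4=c has no predecessor
#5=o depends on [1:a, 4:c]
#6=a depends on [5:o]
#7=c depends on [5:o]
#8=i depends on [3:i]
sources: [0:a, 2:i, 4:c]
N(rest) = Σ N(rest − s) over sources s of rest; N(one piece) = 1:
  size 1 → [6]=1  [7]=1  [8]=1
  size 2 → [3,8]=1  [6,7]=2  [6,8]=2  [7,8]=2
  size 3 → [2,3,8]=1  [3,6,8]=3  [3,7,8]=3  [5,6,7]=2  [6,7,8]=6
  size 4 → [1,5,6,7]=2  [2,3,6,8]=4  [2,3,7,8]=4  [3,6,7,8]=12  [4,5,6,7]=2  [5,6,7,8]=8
  size 5 → [0,1,5,6,7]=2  [1,4,5,6,7]=4  [1,5,6,7,8]=10  [2,3,6,7,8]=20  [3,5,6,7,8]=20  [4,5,6,7,8]=10
  size 6 → [0,1,4,5,6,7]=6  [0,1,5,6,7,8]=12  [1,3,5,6,7,8]=30  [1,4,5,6,7,8]=24  [2,3,5,6,7,8]=40  [3,4,5,6,7,8]=30
  size 7 → [0,1,3,5,6,7,8]=42  [0,1,4,5,6,7,8]=42  [1,2,3,5,6,7,8]=70  [1,3,4,5,6,7,8]=84  [2,3,4,5,6,7,8]=70
  first=0(a) contributes 224
  first=2(i) contributes 168
  first=4(c) contributes 112
|[w]| = 504

504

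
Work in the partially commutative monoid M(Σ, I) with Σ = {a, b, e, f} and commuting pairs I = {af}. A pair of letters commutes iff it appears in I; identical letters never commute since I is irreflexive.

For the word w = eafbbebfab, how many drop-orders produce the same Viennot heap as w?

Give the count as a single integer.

4

drop 0:e onto floor
drop 1:a onto {0:e}
drop 2:f onto {0:e}
drop 3:b onto {1:a, 2:f}
drop 4:b onto {3:b}
drop 5:e onto {4:b}
drop 6:b onto {5:e}
drop 7:f onto {6:b}
drop 8:a onto {6:b}
drop 9:b onto {7:f, 8:a}
ground layer = {0:e}
drop-orders for the pieces not yet dropped (sum over which currently-grounded one goes next):
  1 to go: {9} 1
  2 to go: {7,9} 1  {8,9} 1
  3 to go: {7,8,9} 2
  4 to go: {6,7,8,9} 2
  5 to go: {5,6,7,8,9} 2
  6 to go: {4,5,6,7,8,9} 2
  7 to go: {3,4,5,6,7,8,9} 2
  8 to go: {1,3,4,5,6,7,8,9} 2  {2,3,4,5,6,7,8,9} 2
  if 0:e drops first: 4 orders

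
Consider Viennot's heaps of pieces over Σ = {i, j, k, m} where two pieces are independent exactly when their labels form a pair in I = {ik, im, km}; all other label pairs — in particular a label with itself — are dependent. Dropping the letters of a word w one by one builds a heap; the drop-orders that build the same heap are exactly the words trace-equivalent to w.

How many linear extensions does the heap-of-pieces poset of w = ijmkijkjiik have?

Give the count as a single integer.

18

#0=i has no predecessor
#1=j depends on [0:i]
#2=m depends on [1:j]
#3=k depends on [1:j]
#4=i depends on [1:j]
#5=j depends on [2:m, 3:k, 4:i]
#6=k depends on [5:j]
#7=j depends on [6:k]
#8=i depends on [7:j]
#9=i depends on [8:i]
#10=k depends on [7:j]
sources: [0:i]
N(rest) = Σ N(rest − s) over sources s of rest; N(one piece) = 1:
  size 1 → [9]=1  [10]=1
  size 2 → [8,9]=1  [9,10]=2
  size 3 → [8,9,10]=3
  size 4 → [7,8,9,10]=3
  size 5 → [6,7,8,9,10]=3
  size 6 → [5,6,7,8,9,10]=3
  size 7 → [2,5,6,7,8,9,10]=3  [3,5,6,7,8,9,10]=3  [4,5,6,7,8,9,10]=3
  size 8 → [2,3,5,6,7,8,9,10]=6  [2,4,5,6,7,8,9,10]=6  [3,4,5,6,7,8,9,10]=6
  size 9 → [2,3,4,5,6,7,8,9,10]=18
  first=0(i) contributes 18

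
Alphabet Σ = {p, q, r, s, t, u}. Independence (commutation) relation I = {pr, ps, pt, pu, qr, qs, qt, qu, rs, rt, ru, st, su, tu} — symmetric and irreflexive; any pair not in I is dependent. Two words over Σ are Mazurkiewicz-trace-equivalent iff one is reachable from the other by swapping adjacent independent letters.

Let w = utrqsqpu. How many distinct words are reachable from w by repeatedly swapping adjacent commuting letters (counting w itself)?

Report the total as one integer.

piece 0:u — minimal
piece 1:t — minimal
piece 2:r — minimal
piece 3:q — minimal
piece 4:s — minimal
piece 5:q rests on {3:q}
piece 6:p rests on {5:q}
piece 7:u rests on {0:u}
minimal pieces: {0:u, 1:t, 2:r, 3:q, 4:s}
ways to finish when only these pieces remain (= sum over removing one remaining piece with nothing left below it):
  1 left: {1}→1  {2}→1  {4}→1  {6}→1  {7}→1
  2 left: {0,7}→1  {1,2}→2  {1,4}→2  {1,6}→2  {1,7}→2  {2,4}→2  {2,6}→2  {2,7}→2  {4,6}→2  {4,7}→2  {5,6}→1  {6,7}→2
  3 left: {0,1,7}→3  {0,2,7}→3  {0,4,7}→3  {0,6,7}→3  {1,2,4}→6  {1,2,6}→6  {1,2,7}→6  {1,4,6}→6  {1,4,7}→6  {1,5,6}→3  {1,6,7}→6  {2,4,6}→6  {2,4,7}→6  {2,5,6}→3  {2,6,7}→6  {3,5,6}→1  {4,5,6}→3  {4,6,7}→6  {5,6,7}→3
  4 left: {0,1,2,7}→12  {0,1,4,7}→12  {0,1,6,7}→12  {0,2,4,7}→12  {0,2,6,7}→12  {0,4,6,7}→12  {0,5,6,7}→6  {1,2,4,6}→24  {1,2,4,7}→24  {1,2,5,6}→12  {1,2,6,7}→24  {1,3,5,6}→4  {1,4,5,6}→12  {1,4,6,7}→24  {1,5,6,7}→12  {2,3,5,6}→4  {2,4,5,6}→12  {2,4,6,7}→24  {2,5,6,7}→12  {3,4,5,6}→4  {3,5,6,7}→4  {4,5,6,7}→12
  5 left: {0,1,2,4,7}→60  {0,1,2,6,7}→60  {0,1,4,6,7}→60  {0,1,5,6,7}→30  {0,2,4,6,7}→60  {0,2,5,6,7}→30  {0,3,5,6,7}→10  {0,4,5,6,7}→30  {1,2,3,5,6}→20  {1,2,4,5,6}→60  {1,2,4,6,7}→120  {1,2,5,6,7}→60  {1,3,4,5,6}→20  {1,3,5,6,7}→20  {1,4,5,6,7}→60  {2,3,4,5,6}→20  {2,3,5,6,7}→20  {2,4,5,6,7}→60  {3,4,5,6,7}→20
  6 left: {0,1,2,4,6,7}→360  {0,1,2,5,6,7}→180  {0,1,3,5,6,7}→60  {0,1,4,5,6,7}→180  {0,2,3,5,6,7}→60  {0,2,4,5,6,7}→180  {0,3,4,5,6,7}→60  {1,2,3,4,5,6}→120  {1,2,3,5,6,7}→120  {1,2,4,5,6,7}→360  {1,3,4,5,6,7}→120  {2,3,4,5,6,7}→120
  placing 0:u first → 840 extensions
  placing 1:t first → 420 extensions
  placing 2:r first → 420 extensions
  placing 3:q first → 1260 extensions
  placing 4:s first → 420 extensions
total linear extensions = 3360

3360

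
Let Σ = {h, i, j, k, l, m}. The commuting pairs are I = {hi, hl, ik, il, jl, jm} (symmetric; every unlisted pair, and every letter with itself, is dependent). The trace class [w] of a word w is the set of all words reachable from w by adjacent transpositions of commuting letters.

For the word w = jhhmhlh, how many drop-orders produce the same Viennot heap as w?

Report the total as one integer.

#0=j has no predecessor
#1=h depends on [0:j]
#2=h depends on [1:h]
#3=m depends on [2:h]
#4=h depends on [3:m]
#5=l depends on [3:m]
#6=h depends on [4:h]
sources: [0:j]
N(rest) = Σ N(rest − s) over sources s of rest; N(one piece) = 1:
  size 1 → [5]=1  [6]=1
  size 2 → [4,6]=1  [5,6]=2
  size 3 → [4,5,6]=3
  size 4 → [3,4,5,6]=3
  size 5 → [2,3,4,5,6]=3
  first=0(j) contributes 3

3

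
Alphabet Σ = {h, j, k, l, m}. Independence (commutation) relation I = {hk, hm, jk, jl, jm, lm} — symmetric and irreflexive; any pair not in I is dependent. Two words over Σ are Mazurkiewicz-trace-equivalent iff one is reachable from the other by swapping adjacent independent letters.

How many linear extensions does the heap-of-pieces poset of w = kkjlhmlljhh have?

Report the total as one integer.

drop 0:k onto floor
drop 1:k onto {0:k}
drop 2:j onto floor
drop 3:l onto {1:k}
drop 4:h onto {2:j, 3:l}
drop 5:m onto {1:k}
drop 6:l onto {4:h}
drop 7:l onto {6:l}
drop 8:j onto {4:h}
drop 9:h onto {7:l, 8:j}
drop 10:h onto {9:h}
ground layer = {0:k, 2:j}
drop-orders for the pieces not yet dropped (sum over which currently-grounded one goes next):
  1 to go: {5} 1  {10} 1
  2 to go: {5,10} 2  {9,10} 1
  3 to go: {5,9,10} 3  {7,9,10} 1  {8,9,10} 1
  4 to go: {5,7,9,10} 4  {5,8,9,10} 4  {6,7,9,10} 1  {7,8,9,10} 2
  5 to go: {5,6,7,9,10} 5  {5,7,8,9,10} 10  {6,7,8,9,10} 3
  6 to go: {4,6,7,8,9,10} 3  {5,6,7,8,9,10} 18
  7 to go: {2,4,6,7,8,9,10} 3  {3,4,6,7,8,9,10} 3  {4,5,6,7,8,9,10} 21
  8 to go: {2,3,4,6,7,8,9,10} 6  {2,4,5,6,7,8,9,10} 24  {3,4,5,6,7,8,9,10} 24
  9 to go: {1,3,4,5,6,7,8,9,10} 24  {2,3,4,5,6,7,8,9,10} 54
  if 0:k drops first: 78 orders
  if 2:j drops first: 24 orders
heap linearizations: 102

102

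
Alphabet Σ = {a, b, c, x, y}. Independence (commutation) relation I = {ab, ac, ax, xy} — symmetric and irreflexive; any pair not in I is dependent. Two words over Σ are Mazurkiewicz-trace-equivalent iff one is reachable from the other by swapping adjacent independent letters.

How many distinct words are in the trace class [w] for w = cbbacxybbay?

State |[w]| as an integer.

drop 0:c onto floor
drop 1:b onto {0:c}
drop 2:b onto {1:b}
drop 3:a onto floor
drop 4:c onto {2:b}
drop 5:x onto {4:c}
drop 6:y onto {3:a, 4:c}
drop 7:b onto {5:x, 6:y}
drop 8:b onto {7:b}
drop 9:a onto {6:y}
drop 10:y onto {8:b, 9:a}
ground layer = {0:c, 3:a}
drop-orders for the pieces not yet dropped (sum over which currently-grounded one goes next):
  1 to go: {10} 1
  2 to go: {8,10} 1  {9,10} 1
  3 to go: {7,8,10} 1  {8,9,10} 2
  4 to go: {5,7,8,10} 1  {7,8,9,10} 3
  5 to go: {5,7,8,9,10} 4  {6,7,8,9,10} 3
  6 to go: {3,6,7,8,9,10} 3  {5,6,7,8,9,10} 7
  7 to go: {3,5,6,7,8,9,10} 10  {4,5,6,7,8,9,10} 7
  8 to go: {2,4,5,6,7,8,9,10} 7  {3,4,5,6,7,8,9,10} 17
  9 to go: {1,2,4,5,6,7,8,9,10} 7  {2,3,4,5,6,7,8,9,10} 24
  if 0:c drops first: 31 orders
  if 3:a drops first: 7 orders
heap linearizations: 38

38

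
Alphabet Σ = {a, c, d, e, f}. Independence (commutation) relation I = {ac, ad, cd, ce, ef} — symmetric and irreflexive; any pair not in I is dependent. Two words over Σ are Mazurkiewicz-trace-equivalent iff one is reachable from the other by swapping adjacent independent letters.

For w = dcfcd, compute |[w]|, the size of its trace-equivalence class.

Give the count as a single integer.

0(d) covers ∅
1(c) covers ∅
2(f) covers 0:d, 1:c
3(c) covers 2:f
4(d) covers 2:f
floor of heap: 0:d, 1:c
completions by unplaced set U, small U first (add the entries for U minus each lowest piece of U):
  |U|=1: {3}:1  {4}:1
  |U|=2: {3,4}:2
  |U|=3: {2,3,4}:2
  start at 0(d): 2
  start at 1(c): 2
sum over floor = 4

4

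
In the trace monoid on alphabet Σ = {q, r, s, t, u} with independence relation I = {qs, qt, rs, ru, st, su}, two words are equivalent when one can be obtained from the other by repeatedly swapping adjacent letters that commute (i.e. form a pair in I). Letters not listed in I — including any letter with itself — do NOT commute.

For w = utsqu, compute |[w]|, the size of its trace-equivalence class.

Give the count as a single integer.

0(u) covers ∅
1(t) covers 0:u
2(s) covers ∅
3(q) covers 0:u
4(u) covers 1:t, 3:q
floor of heap: 0:u, 2:s
completions by unplaced set U, small U first (add the entries for U minus each lowest piece of U):
  |U|=1: {2}:1  {4}:1
  |U|=2: {1,4}:1  {2,4}:2  {3,4}:1
  |U|=3: {1,2,4}:3  {1,3,4}:2  {2,3,4}:3
  start at 0(u): 8
  start at 2(s): 2
sum over floor = 10

10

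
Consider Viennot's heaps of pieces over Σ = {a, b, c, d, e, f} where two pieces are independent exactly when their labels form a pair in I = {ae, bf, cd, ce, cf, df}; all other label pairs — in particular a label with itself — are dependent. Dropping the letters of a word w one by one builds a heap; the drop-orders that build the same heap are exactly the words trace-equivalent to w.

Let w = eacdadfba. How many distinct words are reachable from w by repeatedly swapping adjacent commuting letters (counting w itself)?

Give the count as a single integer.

piece 0:e — minimal
piece 1:a — minimal
piece 2:c rests on {1:a}
piece 3:d rests on {0:e, 1:a}
piece 4:a rests on {2:c, 3:d}
piece 5:d rests on {4:a}
piece 6:f rests on {4:a}
piece 7:b rests on {5:d}
piece 8:a rests on {6:f, 7:b}
minimal pieces: {0:e, 1:a}
ways to finish when only these pieces remain (= sum over removing one remaining piece with nothing left below it):
  1 left: {8}→1
  2 left: {6,8}→1  {7,8}→1
  3 left: {5,7,8}→1  {6,7,8}→2
  4 left: {5,6,7,8}→3
  5 left: {4,5,6,7,8}→3
  6 left: {2,4,5,6,7,8}→3  {3,4,5,6,7,8}→3
  7 left: {0,3,4,5,6,7,8}→3  {2,3,4,5,6,7,8}→6
  placing 0:e first → 6 extensions
  placing 1:a first → 9 extensions
total linear extensions = 15

15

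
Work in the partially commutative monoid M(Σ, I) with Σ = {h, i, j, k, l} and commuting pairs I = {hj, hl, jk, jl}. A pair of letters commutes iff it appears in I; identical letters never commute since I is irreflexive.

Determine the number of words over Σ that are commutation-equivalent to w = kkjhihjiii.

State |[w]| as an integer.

8

0(k) covers ∅
1(k) covers 0:k
2(j) covers ∅
3(h) covers 1:k
4(i) covers 2:j, 3:h
5(h) covers 4:i
6(j) covers 4:i
7(i) covers 5:h, 6:j
8(i) covers 7:i
9(i) covers 8:i
floor of heap: 0:k, 2:j
completions by unplaced set U, small U first (add the entries for U minus each lowest piece of U):
  |U|=1: {9}:1
  |U|=2: {8,9}:1
  |U|=3: {7,8,9}:1
  |U|=4: {5,7,8,9}:1  {6,7,8,9}:1
  |U|=5: {5,6,7,8,9}:2
  |U|=6: {4,5,6,7,8,9}:2
  |U|=7: {2,4,5,6,7,8,9}:2  {3,4,5,6,7,8,9}:2
  |U|=8: {1,3,4,5,6,7,8,9}:2  {2,3,4,5,6,7,8,9}:4
  start at 0(k): 6
  start at 2(j): 2
sum over floor = 8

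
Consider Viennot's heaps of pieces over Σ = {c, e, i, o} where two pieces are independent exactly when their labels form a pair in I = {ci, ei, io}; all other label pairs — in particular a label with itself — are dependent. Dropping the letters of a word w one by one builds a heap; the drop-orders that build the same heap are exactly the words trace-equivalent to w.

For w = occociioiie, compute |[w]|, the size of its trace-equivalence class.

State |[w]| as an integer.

330

drop 0:o onto floor
drop 1:c onto {0:o}
drop 2:c onto {1:c}
drop 3:o onto {2:c}
drop 4:c onto {3:o}
drop 5:i onto floor
drop 6:i onto {5:i}
drop 7:o onto {4:c}
drop 8:i onto {6:i}
drop 9:i onto {8:i}
drop 10:e onto {7:o}
ground layer = {0:o, 5:i}
drop-orders for the pieces not yet dropped (sum over which currently-grounded one goes next):
  1 to go: {9} 1  {10} 1
  2 to go: {7,10} 1  {8,9} 1  {9,10} 2
  3 to go: {4,7,10} 1  {6,8,9} 1  {7,9,10} 3  {8,9,10} 3
  4 to go: {3,4,7,10} 1  {4,7,9,10} 4  {5,6,8,9} 1  {6,8,9,10} 4  {7,8,9,10} 6
  5 to go: {2,3,4,7,10} 1  {3,4,7,9,10} 5  {4,7,8,9,10} 10  {5,6,8,9,10} 5  {6,7,8,9,10} 10
  6 to go: {1,2,3,4,7,10} 1  {2,3,4,7,9,10} 6  {3,4,7,8,9,10} 15  {4,6,7,8,9,10} 20  {5,6,7,8,9,10} 15
  7 to go: {0,1,2,3,4,7,10} 1  {1,2,3,4,7,9,10} 7  {2,3,4,7,8,9,10} 21  {3,4,6,7,8,9,10} 35  {4,5,6,7,8,9,10} 35
  8 to go: {0,1,2,3,4,7,9,10} 8  {1,2,3,4,7,8,9,10} 28  {2,3,4,6,7,8,9,10} 56  {3,4,5,6,7,8,9,10} 70
  9 to go: {0,1,2,3,4,7,8,9,10} 36  {1,2,3,4,6,7,8,9,10} 84  {2,3,4,5,6,7,8,9,10} 126
  if 0:o drops first: 210 orders
  if 5:i drops first: 120 orders
heap linearizations: 330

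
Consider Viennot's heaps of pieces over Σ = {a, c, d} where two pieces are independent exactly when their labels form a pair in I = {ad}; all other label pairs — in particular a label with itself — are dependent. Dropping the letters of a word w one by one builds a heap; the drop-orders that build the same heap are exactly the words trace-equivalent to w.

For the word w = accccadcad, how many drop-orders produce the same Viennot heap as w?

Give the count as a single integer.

4

piece 0:a — minimal
piece 1:c rests on {0:a}
piece 2:c rests on {1:c}
piece 3:c rests on {2:c}
piece 4:c rests on {3:c}
piece 5:a rests on {4:c}
piece 6:d rests on {4:c}
piece 7:c rests on {5:a, 6:d}
piece 8:a rests on {7:c}
piece 9:d rests on {7:c}
minimal pieces: {0:a}
ways to finish when only these pieces remain (= sum over removing one remaining piece with nothing left below it):
  1 left: {8}→1  {9}→1
  2 left: {8,9}→2
  3 left: {7,8,9}→2
  4 left: {5,7,8,9}→2  {6,7,8,9}→2
  5 left: {5,6,7,8,9}→4
  6 left: {4,5,6,7,8,9}→4
  7 left: {3,4,5,6,7,8,9}→4
  8 left: {2,3,4,5,6,7,8,9}→4
  placing 0:a first → 4 extensions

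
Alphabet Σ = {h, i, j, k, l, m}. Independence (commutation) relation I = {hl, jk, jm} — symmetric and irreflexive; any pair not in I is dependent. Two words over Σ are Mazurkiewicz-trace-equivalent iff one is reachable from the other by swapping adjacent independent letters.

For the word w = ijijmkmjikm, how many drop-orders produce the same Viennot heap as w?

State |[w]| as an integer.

piece 0:i — minimal
piece 1:j rests on {0:i}
piece 2:i rests on {1:j}
piece 3:j rests on {2:i}
piece 4:m rests on {2:i}
piece 5:k rests on {4:m}
piece 6:m rests on {5:k}
piece 7:j rests on {3:j}
piece 8:i rests on {6:m, 7:j}
piece 9:k rests on {8:i}
piece 10:m rests on {9:k}
minimal pieces: {0:i}
ways to finish when only these pieces remain (= sum over removing one remaining piece with nothing left below it):
  1 left: {10}→1
  2 left: {9,10}→1
  3 left: {8,9,10}→1
  4 left: {6,8,9,10}→1  {7,8,9,10}→1
  5 left: {3,7,8,9,10}→1  {5,6,8,9,10}→1  {6,7,8,9,10}→2
  6 left: {3,6,7,8,9,10}→3  {4,5,6,8,9,10}→1  {5,6,7,8,9,10}→3
  7 left: {3,5,6,7,8,9,10}→6  {4,5,6,7,8,9,10}→4
  8 left: {3,4,5,6,7,8,9,10}→10
  9 left: {2,3,4,5,6,7,8,9,10}→10
  placing 0:i first → 10 extensions

10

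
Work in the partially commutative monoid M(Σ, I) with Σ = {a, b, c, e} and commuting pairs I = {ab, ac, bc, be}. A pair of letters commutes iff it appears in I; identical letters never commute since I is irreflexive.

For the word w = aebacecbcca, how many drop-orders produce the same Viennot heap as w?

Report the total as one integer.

440

piece 0:a — minimal
piece 1:e rests on {0:a}
piece 2:b — minimal
piece 3:a rests on {1:e}
piece 4:c rests on {1:e}
piece 5:e rests on {3:a, 4:c}
piece 6:c rests on {5:e}
piece 7:b rests on {2:b}
piece 8:c rests on {6:c}
piece 9:c rests on {8:c}
piece 10:a rests on {5:e}
minimal pieces: {0:a, 2:b}
ways to finish when only these pieces remain (= sum over removing one remaining piece with nothing left below it):
  1 left: {7}→1  {9}→1  {10}→1
  2 left: {2,7}→1  {7,9}→2  {7,10}→2  {8,9}→1  {9,10}→2
  3 left: {2,7,9}→3  {2,7,10}→3  {6,8,9}→1  {7,8,9}→3  {7,9,10}→6  {8,9,10}→3
  4 left: {2,7,8,9}→6  {2,7,9,10}→12  {6,7,8,9}→4  {6,8,9,10}→4  {7,8,9,10}→12
  5 left: {2,6,7,8,9}→10  {2,7,8,9,10}→30  {5,6,8,9,10}→4  {6,7,8,9,10}→20
  6 left: {2,6,7,8,9,10}→60  {3,5,6,8,9,10}→4  {4,5,6,8,9,10}→4  {5,6,7,8,9,10}→24
  7 left: {2,5,6,7,8,9,10}→84  {3,4,5,6,8,9,10}→8  {3,5,6,7,8,9,10}→28  {4,5,6,7,8,9,10}→28
  8 left: {1,3,4,5,6,8,9,10}→8  {2,3,5,6,7,8,9,10}→112  {2,4,5,6,7,8,9,10}→112  {3,4,5,6,7,8,9,10}→64
  9 left: {0,1,3,4,5,6,8,9,10}→8  {1,3,4,5,6,7,8,9,10}→72  {2,3,4,5,6,7,8,9,10}→288
  placing 0:a first → 360 extensions
  placing 2:b first → 80 extensions
total linear extensions = 440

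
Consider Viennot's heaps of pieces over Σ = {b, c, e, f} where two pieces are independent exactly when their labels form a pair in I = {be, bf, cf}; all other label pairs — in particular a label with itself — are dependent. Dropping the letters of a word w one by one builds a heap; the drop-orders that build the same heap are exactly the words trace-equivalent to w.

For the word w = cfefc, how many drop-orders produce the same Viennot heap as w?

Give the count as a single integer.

4

#0=c has no predecessor
#1=f has no predecessor
#2=e depends on [0:c, 1:f]
#3=f depends on [2:e]
#4=c depends on [2:e]
sources: [0:c, 1:f]
N(rest) = Σ N(rest − s) over sources s of rest; N(one piece) = 1:
  size 1 → [3]=1  [4]=1
  size 2 → [3,4]=2
  size 3 → [2,3,4]=2
  first=0(c) contributes 2
  first=1(f) contributes 2
|[w]| = 4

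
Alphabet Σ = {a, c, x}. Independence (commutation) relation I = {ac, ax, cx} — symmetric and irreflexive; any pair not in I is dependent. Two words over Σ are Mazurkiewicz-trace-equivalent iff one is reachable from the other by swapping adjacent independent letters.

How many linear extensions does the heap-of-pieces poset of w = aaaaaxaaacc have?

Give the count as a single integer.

495

drop 0:a onto floor
drop 1:a onto {0:a}
drop 2:a onto {1:a}
drop 3:a onto {2:a}
drop 4:a onto {3:a}
drop 5:x onto floor
drop 6:a onto {4:a}
drop 7:a onto {6:a}
drop 8:a onto {7:a}
drop 9:c onto floor
drop 10:c onto {9:c}
ground layer = {0:a, 5:x, 9:c}
drop-orders for the pieces not yet dropped (sum over which currently-grounded one goes next):
  1 to go: {5} 1  {8} 1  {10} 1
  2 to go: {5,8} 2  {5,10} 2  {7,8} 1  {8,10} 2  {9,10} 1
  3 to go: {5,7,8} 3  {5,8,10} 6  {5,9,10} 3  {6,7,8} 1  {7,8,10} 3  {8,9,10} 3
  4 to go: {4,6,7,8} 1  {5,6,7,8} 4  {5,7,8,10} 12  {5,8,9,10} 12  {6,7,8,10} 4  {7,8,9,10} 6
  5 to go: {3,4,6,7,8} 1  {4,5,6,7,8} 5  {4,6,7,8,10} 5  {5,6,7,8,10} 20  {5,7,8,9,10} 30  {6,7,8,9,10} 10
  6 to go: {2,3,4,6,7,8} 1  {3,4,5,6,7,8} 6  {3,4,6,7,8,10} 6  {4,5,6,7,8,10} 30  {4,6,7,8,9,10} 15  {5,6,7,8,9,10} 60
  7 to go: {1,2,3,4,6,7,8} 1  {2,3,4,5,6,7,8} 7  {2,3,4,6,7,8,10} 7  {3,4,5,6,7,8,10} 42  {3,4,6,7,8,9,10} 21  {4,5,6,7,8,9,10} 105
  8 to go: {0,1,2,3,4,6,7,8} 1  {1,2,3,4,5,6,7,8} 8  {1,2,3,4,6,7,8,10} 8  {2,3,4,5,6,7,8,10} 56  {2,3,4,6,7,8,9,10} 28  {3,4,5,6,7,8,9,10} 168
  9 to go: {0,1,2,3,4,5,6,7,8} 9  {0,1,2,3,4,6,7,8,10} 9  {1,2,3,4,5,6,7,8,10} 72  {1,2,3,4,6,7,8,9,10} 36  {2,3,4,5,6,7,8,9,10} 252
  if 0:a drops first: 360 orders
  if 5:x drops first: 45 orders
  if 9:c drops first: 90 orders
heap linearizations: 495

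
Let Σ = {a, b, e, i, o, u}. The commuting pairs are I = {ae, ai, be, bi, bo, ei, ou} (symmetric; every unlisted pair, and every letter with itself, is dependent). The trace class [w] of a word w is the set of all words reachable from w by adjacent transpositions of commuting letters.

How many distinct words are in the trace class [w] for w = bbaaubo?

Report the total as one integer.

piece 0:b — minimal
piece 1:b rests on {0:b}
piece 2:a rests on {1:b}
piece 3:a rests on {2:a}
piece 4:u rests on {3:a}
piece 5:b rests on {4:u}
piece 6:o rests on {3:a}
minimal pieces: {0:b}
ways to finish when only these pieces remain (= sum over removing one remaining piece with nothing left below it):
  1 left: {5}→1  {6}→1
  2 left: {4,5}→1  {5,6}→2
  3 left: {4,5,6}→3
  4 left: {3,4,5,6}→3
  5 left: {2,3,4,5,6}→3
  placing 0:b first → 3 extensions

3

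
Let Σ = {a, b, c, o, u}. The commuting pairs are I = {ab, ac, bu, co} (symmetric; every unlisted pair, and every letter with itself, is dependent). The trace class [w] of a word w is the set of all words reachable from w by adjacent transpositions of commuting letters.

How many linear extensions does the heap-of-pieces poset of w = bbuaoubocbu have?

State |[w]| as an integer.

piece 0:b — minimal
piece 1:b rests on {0:b}
piece 2:u — minimal
piece 3:a rests on {2:u}
piece 4:o rests on {1:b, 3:a}
piece 5:u rests on {4:o}
piece 6:b rests on {4:o}
piece 7:o rests on {5:u, 6:b}
piece 8:c rests on {5:u, 6:b}
piece 9:b rests on {7:o, 8:c}
piece 10:u rests on {7:o, 8:c}
minimal pieces: {0:b, 2:u}
ways to finish when only these pieces remain (= sum over removing one remaining piece with nothing left below it):
  1 left: {9}→1  {10}→1
  2 left: {9,10}→2
  3 left: {7,9,10}→2  {8,9,10}→2
  4 left: {7,8,9,10}→4
  5 left: {5,7,8,9,10}→4  {6,7,8,9,10}→4
  6 left: {5,6,7,8,9,10}→8
  7 left: {4,5,6,7,8,9,10}→8
  8 left: {1,4,5,6,7,8,9,10}→8  {3,4,5,6,7,8,9,10}→8
  9 left: {0,1,4,5,6,7,8,9,10}→8  {1,3,4,5,6,7,8,9,10}→16  {2,3,4,5,6,7,8,9,10}→8
  placing 0:b first → 24 extensions
  placing 2:u first → 24 extensions
total linear extensions = 48

48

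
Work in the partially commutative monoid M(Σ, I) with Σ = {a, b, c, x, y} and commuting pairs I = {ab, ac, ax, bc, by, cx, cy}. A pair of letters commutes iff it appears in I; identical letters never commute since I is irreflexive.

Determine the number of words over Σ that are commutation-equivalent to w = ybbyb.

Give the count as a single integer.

10

drop 0:y onto floor
drop 1:b onto floor
drop 2:b onto {1:b}
drop 3:y onto {0:y}
drop 4:b onto {2:b}
ground layer = {0:y, 1:b}
drop-orders for the pieces not yet dropped (sum over which currently-grounded one goes next):
  1 to go: {3} 1  {4} 1
  2 to go: {0,3} 1  {2,4} 1  {3,4} 2
  3 to go: {0,3,4} 3  {1,2,4} 1  {2,3,4} 3
  if 0:y drops first: 4 orders
  if 1:b drops first: 6 orders
heap linearizations: 10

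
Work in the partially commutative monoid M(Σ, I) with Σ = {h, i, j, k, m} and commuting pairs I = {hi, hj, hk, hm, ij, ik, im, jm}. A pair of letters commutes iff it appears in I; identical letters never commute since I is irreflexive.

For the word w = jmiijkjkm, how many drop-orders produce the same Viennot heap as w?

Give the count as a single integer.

108

0(j) covers ∅
1(m) covers ∅
2(i) covers ∅
3(i) covers 2:i
4(j) covers 0:j
5(k) covers 1:m, 4:j
6(j) covers 5:k
7(k) covers 6:j
8(m) covers 7:k
floor of heap: 0:j, 1:m, 2:i
completions by unplaced set U, small U first (add the entries for U minus each lowest piece of U):
  |U|=1: {3}:1  {8}:1
  |U|=2: {2,3}:1  {3,8}:2  {7,8}:1
  |U|=3: {2,3,8}:3  {3,7,8}:3  {6,7,8}:1
  |U|=4: {2,3,7,8}:6  {3,6,7,8}:4  {5,6,7,8}:1
  |U|=5: {1,5,6,7,8}:1  {2,3,6,7,8}:10  {3,5,6,7,8}:5  {4,5,6,7,8}:1
  |U|=6: {0,4,5,6,7,8}:1  {1,3,5,6,7,8}:6  {1,4,5,6,7,8}:2  {2,3,5,6,7,8}:15  {3,4,5,6,7,8}:6
  |U|=7: {0,1,4,5,6,7,8}:3  {0,3,4,5,6,7,8}:7  {1,2,3,5,6,7,8}:21  {1,3,4,5,6,7,8}:14  {2,3,4,5,6,7,8}:21
  start at 0(j): 56
  start at 1(m): 28
  start at 2(i): 24
sum over floor = 108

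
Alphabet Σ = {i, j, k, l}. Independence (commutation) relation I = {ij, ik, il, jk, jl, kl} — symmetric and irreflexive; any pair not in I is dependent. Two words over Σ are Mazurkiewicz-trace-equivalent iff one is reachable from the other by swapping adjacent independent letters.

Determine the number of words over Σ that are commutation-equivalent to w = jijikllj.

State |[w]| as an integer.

1680

drop 0:j onto floor
drop 1:i onto floor
drop 2:j onto {0:j}
drop 3:i onto {1:i}
drop 4:k onto floor
drop 5:l onto floor
drop 6:l onto {5:l}
drop 7:j onto {2:j}
ground layer = {0:j, 1:i, 4:k, 5:l}
drop-orders for the pieces not yet dropped (sum over which currently-grounded one goes next):
  1 to go: {3} 1  {4} 1  {6} 1  {7} 1
  2 to go: {1,3} 1  {2,7} 1  {3,4} 2  {3,6} 2  {3,7} 2  {4,6} 2  {4,7} 2  {5,6} 1  {6,7} 2
  3 to go: {0,2,7} 1  {1,3,4} 3  {1,3,6} 3  {1,3,7} 3  {2,3,7} 3  {2,4,7} 3  {2,6,7} 3  {3,4,6} 6  {3,4,7} 6  {3,5,6} 3  {3,6,7} 6  {4,5,6} 3  {4,6,7} 6  {5,6,7} 3
  4 to go: {0,2,3,7} 4  {0,2,4,7} 4  {0,2,6,7} 4  {1,2,3,7} 6  {1,3,4,6} 12  {1,3,4,7} 12  {1,3,5,6} 6  {1,3,6,7} 12  {2,3,4,7} 12  {2,3,6,7} 12  {2,4,6,7} 12  {2,5,6,7} 6  {3,4,5,6} 12  {3,4,6,7} 24  {3,5,6,7} 12  {4,5,6,7} 12
  5 to go: {0,1,2,3,7} 10  {0,2,3,4,7} 20  {0,2,3,6,7} 20  {0,2,4,6,7} 20  {0,2,5,6,7} 10  {1,2,3,4,7} 30  {1,2,3,6,7} 30  {1,3,4,5,6} 30  {1,3,4,6,7} 60  {1,3,5,6,7} 30  {2,3,4,6,7} 60  {2,3,5,6,7} 30  {2,4,5,6,7} 30  {3,4,5,6,7} 60
  6 to go: {0,1,2,3,4,7} 60  {0,1,2,3,6,7} 60  {0,2,3,4,6,7} 120  {0,2,3,5,6,7} 60  {0,2,4,5,6,7} 60  {1,2,3,4,6,7} 180  {1,2,3,5,6,7} 90  {1,3,4,5,6,7} 180  {2,3,4,5,6,7} 180
  if 0:j drops first: 630 orders
  if 1:i drops first: 420 orders
  if 4:k drops first: 210 orders
  if 5:l drops first: 420 orders
heap linearizations: 1680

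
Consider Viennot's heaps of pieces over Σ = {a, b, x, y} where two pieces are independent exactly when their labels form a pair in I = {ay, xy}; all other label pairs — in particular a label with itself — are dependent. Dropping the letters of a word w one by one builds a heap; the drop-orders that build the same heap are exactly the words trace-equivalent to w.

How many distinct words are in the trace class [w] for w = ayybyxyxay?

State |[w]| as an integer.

60

#0=a has no predecessor
#1=y has no predecessor
#2=y depends on [1:y]
#3=b depends on [0:a, 2:y]
#4=y depends on [3:b]
#5=x depends on [3:b]
#6=y depends on [4:y]
#7=x depends on [5:x]
#8=a depends on [7:x]
#9=y depends on [6:y]
sources: [0:a, 1:y]
N(rest) = Σ N(rest − s) over sources s of rest; N(one piece) = 1:
  size 1 → [8]=1  [9]=1
  size 2 → [6,9]=1  [7,8]=1  [8,9]=2
  size 3 → [4,6,9]=1  [5,7,8]=1  [6,8,9]=3  [7,8,9]=3
  size 4 → [4,6,8,9]=4  [5,7,8,9]=4  [6,7,8,9]=6
  size 5 → [4,6,7,8,9]=10  [5,6,7,8,9]=10
  size 6 → [4,5,6,7,8,9]=20
  size 7 → [3,4,5,6,7,8,9]=20
  size 8 → [0,3,4,5,6,7,8,9]=20  [2,3,4,5,6,7,8,9]=20
  first=0(a) contributes 20
  first=1(y) contributes 40
|[w]| = 60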